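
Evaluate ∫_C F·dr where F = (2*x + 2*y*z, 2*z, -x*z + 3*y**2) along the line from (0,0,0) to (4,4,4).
352/3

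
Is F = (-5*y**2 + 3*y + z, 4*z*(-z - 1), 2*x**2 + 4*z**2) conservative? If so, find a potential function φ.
No, ∇×F = (8*z + 4, 1 - 4*x, 10*y - 3) ≠ 0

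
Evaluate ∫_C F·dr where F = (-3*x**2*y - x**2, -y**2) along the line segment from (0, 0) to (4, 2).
-120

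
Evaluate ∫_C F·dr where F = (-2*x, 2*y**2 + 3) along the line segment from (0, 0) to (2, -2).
-46/3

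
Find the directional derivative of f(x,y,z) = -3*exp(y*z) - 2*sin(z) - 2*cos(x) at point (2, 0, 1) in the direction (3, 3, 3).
sqrt(3)*(-3 - 2*cos(1) + 2*sin(2))/3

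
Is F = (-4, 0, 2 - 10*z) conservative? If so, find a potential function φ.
Yes, F is conservative. φ = -4*x - 5*z**2 + 2*z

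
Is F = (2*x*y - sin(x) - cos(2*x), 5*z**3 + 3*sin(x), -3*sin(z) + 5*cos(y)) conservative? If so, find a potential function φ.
No, ∇×F = (-15*z**2 - 5*sin(y), 0, -2*x + 3*cos(x)) ≠ 0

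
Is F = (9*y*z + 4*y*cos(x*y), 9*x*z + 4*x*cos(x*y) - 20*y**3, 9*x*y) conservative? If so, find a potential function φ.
Yes, F is conservative. φ = 9*x*y*z - 5*y**4 + 4*sin(x*y)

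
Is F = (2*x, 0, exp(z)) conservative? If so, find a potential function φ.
Yes, F is conservative. φ = x**2 + exp(z)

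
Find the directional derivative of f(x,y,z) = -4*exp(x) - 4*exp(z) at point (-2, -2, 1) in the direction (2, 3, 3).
2*sqrt(22)*(-3*exp(3) - 2)*exp(-2)/11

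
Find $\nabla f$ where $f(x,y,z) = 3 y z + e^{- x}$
(-exp(-x), 3*z, 3*y)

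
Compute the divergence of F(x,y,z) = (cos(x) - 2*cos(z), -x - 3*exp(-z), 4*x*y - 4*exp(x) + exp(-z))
-sin(x) - exp(-z)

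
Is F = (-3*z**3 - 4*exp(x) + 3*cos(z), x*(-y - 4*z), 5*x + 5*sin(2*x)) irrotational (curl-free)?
No, ∇×F = (4*x, -9*z**2 + 20*sin(x)**2 - 3*sin(z) - 15, -y - 4*z)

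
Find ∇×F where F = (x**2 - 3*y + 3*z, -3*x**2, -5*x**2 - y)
(-1, 10*x + 3, 3 - 6*x)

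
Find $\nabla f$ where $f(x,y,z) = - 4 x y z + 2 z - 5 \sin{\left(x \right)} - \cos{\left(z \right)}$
(-4*y*z - 5*cos(x), -4*x*z, -4*x*y + sin(z) + 2)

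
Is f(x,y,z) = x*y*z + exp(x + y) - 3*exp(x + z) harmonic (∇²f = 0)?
No, ∇²f = 2*exp(x + y) - 6*exp(x + z)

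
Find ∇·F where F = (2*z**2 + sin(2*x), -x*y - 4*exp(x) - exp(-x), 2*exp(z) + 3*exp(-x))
-x + 2*exp(z) + 2*cos(2*x)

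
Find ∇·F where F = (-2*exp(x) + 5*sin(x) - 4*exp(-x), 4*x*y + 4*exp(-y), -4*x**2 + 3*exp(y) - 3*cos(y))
4*x - 2*exp(x) + 5*cos(x) - 4*exp(-y) + 4*exp(-x)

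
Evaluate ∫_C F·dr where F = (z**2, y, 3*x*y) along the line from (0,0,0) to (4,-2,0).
2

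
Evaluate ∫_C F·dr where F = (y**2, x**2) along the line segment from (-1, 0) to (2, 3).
12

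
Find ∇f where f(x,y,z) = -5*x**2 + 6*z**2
(-10*x, 0, 12*z)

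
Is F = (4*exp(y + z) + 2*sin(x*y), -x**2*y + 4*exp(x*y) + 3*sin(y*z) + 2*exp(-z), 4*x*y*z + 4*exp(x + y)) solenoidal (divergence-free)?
No, ∇·F = -x**2 + 4*x*y + 4*x*exp(x*y) + 2*y*cos(x*y) + 3*z*cos(y*z)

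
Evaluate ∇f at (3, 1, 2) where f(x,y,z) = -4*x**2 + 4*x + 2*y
(-20, 2, 0)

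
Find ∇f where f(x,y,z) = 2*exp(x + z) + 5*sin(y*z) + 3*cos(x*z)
(-3*z*sin(x*z) + 2*exp(x + z), 5*z*cos(y*z), -3*x*sin(x*z) + 5*y*cos(y*z) + 2*exp(x + z))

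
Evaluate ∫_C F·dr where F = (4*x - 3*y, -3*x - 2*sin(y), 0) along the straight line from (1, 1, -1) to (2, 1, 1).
3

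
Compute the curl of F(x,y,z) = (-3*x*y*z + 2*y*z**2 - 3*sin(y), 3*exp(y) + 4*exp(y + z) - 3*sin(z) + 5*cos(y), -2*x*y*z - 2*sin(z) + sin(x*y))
(-2*x*z + x*cos(x*y) - 4*exp(y + z) + 3*cos(z), y*(-3*x + 6*z - cos(x*y)), 3*x*z - 2*z**2 + 3*cos(y))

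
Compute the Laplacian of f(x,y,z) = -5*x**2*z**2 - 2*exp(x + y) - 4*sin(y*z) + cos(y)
-10*x**2 + 4*y**2*sin(y*z) + 4*z**2*sin(y*z) - 10*z**2 - 4*exp(x + y) - cos(y)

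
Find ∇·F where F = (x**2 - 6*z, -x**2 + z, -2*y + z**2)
2*x + 2*z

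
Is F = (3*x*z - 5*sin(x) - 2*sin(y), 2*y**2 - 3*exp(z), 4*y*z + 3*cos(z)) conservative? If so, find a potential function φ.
No, ∇×F = (4*z + 3*exp(z), 3*x, 2*cos(y)) ≠ 0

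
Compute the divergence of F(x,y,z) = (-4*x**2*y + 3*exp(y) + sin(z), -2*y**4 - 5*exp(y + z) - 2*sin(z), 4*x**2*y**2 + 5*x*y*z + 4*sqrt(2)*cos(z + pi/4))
-3*x*y - 8*y**3 - 5*exp(y + z) - 4*sqrt(2)*sin(z + pi/4)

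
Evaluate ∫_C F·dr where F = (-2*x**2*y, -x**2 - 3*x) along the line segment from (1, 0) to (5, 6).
-460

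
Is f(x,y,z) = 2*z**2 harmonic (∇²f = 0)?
No, ∇²f = 4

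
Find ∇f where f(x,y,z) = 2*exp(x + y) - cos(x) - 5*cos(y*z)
(2*exp(x + y) + sin(x), 5*z*sin(y*z) + 2*exp(x + y), 5*y*sin(y*z))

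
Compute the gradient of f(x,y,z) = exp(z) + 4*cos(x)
(-4*sin(x), 0, exp(z))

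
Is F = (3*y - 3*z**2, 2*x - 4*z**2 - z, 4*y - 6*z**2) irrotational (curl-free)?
No, ∇×F = (8*z + 5, -6*z, -1)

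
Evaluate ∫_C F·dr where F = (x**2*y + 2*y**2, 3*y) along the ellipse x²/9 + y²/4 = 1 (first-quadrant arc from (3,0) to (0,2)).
-27*pi/8 - 10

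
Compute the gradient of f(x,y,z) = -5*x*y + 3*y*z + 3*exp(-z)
(-5*y, -5*x + 3*z, 3*y - 3*exp(-z))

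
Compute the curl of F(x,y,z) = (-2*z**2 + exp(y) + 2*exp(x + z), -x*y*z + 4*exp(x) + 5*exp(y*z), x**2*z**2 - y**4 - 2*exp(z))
(y*(x - 4*y**2 - 5*exp(y*z)), -2*x*z**2 - 4*z + 2*exp(x + z), -y*z + 4*exp(x) - exp(y))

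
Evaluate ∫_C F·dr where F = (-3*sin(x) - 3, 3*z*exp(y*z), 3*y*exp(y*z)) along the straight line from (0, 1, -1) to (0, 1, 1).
6*sinh(1)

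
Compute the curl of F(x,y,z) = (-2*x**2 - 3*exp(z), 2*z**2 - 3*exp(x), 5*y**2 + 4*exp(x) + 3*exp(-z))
(10*y - 4*z, -4*exp(x) - 3*exp(z), -3*exp(x))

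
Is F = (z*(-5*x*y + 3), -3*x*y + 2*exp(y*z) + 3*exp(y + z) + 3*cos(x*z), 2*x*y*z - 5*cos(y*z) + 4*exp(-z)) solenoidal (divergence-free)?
No, ∇·F = 2*x*y - 3*x - 5*y*z + 5*y*sin(y*z) + 2*z*exp(y*z) + 3*exp(y + z) - 4*exp(-z)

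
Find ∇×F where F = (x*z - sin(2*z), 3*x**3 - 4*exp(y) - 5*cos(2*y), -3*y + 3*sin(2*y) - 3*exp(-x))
(6*cos(2*y) - 3, x - 2*cos(2*z) - 3*exp(-x), 9*x**2)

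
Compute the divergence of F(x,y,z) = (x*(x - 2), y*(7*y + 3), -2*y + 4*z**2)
2*x + 14*y + 8*z + 1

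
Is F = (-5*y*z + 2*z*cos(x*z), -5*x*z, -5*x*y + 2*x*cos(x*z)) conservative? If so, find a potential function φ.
Yes, F is conservative. φ = -5*x*y*z + 2*sin(x*z)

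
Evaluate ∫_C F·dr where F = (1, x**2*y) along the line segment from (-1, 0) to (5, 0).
6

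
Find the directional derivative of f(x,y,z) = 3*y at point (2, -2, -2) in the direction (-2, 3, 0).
9*sqrt(13)/13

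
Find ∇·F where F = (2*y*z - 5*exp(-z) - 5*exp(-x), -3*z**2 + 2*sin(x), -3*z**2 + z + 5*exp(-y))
-6*z + 1 + 5*exp(-x)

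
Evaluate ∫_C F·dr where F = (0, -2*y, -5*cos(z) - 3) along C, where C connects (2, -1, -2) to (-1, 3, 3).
-23 - 5*sin(2) - 5*sin(3)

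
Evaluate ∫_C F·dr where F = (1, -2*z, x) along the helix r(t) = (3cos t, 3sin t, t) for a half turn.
6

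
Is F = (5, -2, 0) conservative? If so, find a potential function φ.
Yes, F is conservative. φ = 5*x - 2*y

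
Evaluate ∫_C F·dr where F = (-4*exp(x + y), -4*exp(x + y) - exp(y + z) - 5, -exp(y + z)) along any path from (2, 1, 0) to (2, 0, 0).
-4*exp(2) + E + 4 + 4*exp(3)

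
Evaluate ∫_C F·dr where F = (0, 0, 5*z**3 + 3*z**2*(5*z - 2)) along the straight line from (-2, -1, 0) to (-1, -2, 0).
0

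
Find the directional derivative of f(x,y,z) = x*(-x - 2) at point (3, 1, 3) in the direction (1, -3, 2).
-4*sqrt(14)/7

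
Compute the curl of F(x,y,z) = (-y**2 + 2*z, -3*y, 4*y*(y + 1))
(8*y + 4, 2, 2*y)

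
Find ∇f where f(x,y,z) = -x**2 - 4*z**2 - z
(-2*x, 0, -8*z - 1)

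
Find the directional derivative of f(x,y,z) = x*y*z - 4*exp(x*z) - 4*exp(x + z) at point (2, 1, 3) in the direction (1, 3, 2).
sqrt(14)*(-28*exp(6) - 12*exp(5) + 25)/14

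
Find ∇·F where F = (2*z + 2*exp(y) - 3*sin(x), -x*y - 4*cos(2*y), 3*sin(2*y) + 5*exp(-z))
-x + 8*sin(2*y) - 3*cos(x) - 5*exp(-z)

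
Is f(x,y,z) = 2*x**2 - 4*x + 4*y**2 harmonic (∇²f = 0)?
No, ∇²f = 12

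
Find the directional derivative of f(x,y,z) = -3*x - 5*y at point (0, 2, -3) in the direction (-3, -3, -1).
24*sqrt(19)/19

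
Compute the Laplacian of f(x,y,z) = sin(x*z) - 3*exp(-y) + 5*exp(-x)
-x**2*sin(x*z) - z**2*sin(x*z) - 3*exp(-y) + 5*exp(-x)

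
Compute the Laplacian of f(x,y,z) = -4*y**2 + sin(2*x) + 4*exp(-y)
-4*sin(2*x) - 8 + 4*exp(-y)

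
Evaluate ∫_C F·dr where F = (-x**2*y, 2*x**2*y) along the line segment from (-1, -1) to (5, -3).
180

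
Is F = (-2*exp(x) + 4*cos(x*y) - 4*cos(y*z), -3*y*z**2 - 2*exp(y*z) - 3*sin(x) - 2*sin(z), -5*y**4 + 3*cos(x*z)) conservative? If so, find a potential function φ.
No, ∇×F = (-20*y**3 + 6*y*z + 2*y*exp(y*z) + 2*cos(z), 4*y*sin(y*z) + 3*z*sin(x*z), 4*x*sin(x*y) - 4*z*sin(y*z) - 3*cos(x)) ≠ 0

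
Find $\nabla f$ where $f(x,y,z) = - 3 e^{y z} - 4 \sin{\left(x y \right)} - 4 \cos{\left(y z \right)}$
(-4*y*cos(x*y), -4*x*cos(x*y) - 3*z*exp(y*z) + 4*z*sin(y*z), y*(-3*exp(y*z) + 4*sin(y*z)))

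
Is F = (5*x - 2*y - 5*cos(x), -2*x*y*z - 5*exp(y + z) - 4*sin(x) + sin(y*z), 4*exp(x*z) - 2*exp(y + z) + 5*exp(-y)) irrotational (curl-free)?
No, ∇×F = (2*x*y - y*cos(y*z) + 3*exp(y + z) - 5*exp(-y), -4*z*exp(x*z), -2*y*z - 4*cos(x) + 2)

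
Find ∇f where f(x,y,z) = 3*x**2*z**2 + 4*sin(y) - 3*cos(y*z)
(6*x*z**2, 3*z*sin(y*z) + 4*cos(y), 6*x**2*z + 3*y*sin(y*z))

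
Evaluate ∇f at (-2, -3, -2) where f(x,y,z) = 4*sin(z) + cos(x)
(sin(2), 0, 4*cos(2))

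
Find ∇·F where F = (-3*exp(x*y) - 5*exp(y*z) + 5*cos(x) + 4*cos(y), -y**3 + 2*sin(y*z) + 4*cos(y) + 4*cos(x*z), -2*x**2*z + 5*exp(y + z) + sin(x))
-2*x**2 - 3*y**2 - 3*y*exp(x*y) + 2*z*cos(y*z) + 5*exp(y + z) - 5*sin(x) - 4*sin(y)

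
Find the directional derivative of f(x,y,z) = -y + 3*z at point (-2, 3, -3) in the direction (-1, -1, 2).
7*sqrt(6)/6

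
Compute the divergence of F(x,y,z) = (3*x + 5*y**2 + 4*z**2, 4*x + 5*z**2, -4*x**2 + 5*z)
8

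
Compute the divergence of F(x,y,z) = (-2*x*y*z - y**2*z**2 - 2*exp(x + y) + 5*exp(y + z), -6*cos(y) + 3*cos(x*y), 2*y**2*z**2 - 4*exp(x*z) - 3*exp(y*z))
-4*x*exp(x*z) - 3*x*sin(x*y) + 4*y**2*z - 2*y*z - 3*y*exp(y*z) - 2*exp(x + y) + 6*sin(y)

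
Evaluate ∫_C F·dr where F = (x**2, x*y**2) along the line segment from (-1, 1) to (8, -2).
615/4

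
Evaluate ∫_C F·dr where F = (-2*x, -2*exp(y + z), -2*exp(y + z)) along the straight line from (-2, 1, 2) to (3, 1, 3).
-2*exp(4) - 5 + 2*exp(3)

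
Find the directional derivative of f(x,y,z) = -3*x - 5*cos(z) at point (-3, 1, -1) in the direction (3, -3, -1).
sqrt(19)*(-9 + 5*sin(1))/19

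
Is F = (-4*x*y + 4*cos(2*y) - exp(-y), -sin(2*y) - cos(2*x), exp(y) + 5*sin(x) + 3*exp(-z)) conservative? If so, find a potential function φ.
No, ∇×F = (exp(y), -5*cos(x), 4*x + 2*sin(2*x) + 8*sin(2*y) - exp(-y)) ≠ 0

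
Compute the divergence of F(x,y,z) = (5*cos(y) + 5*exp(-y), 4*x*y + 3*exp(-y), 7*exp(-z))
4*x - 7*exp(-z) - 3*exp(-y)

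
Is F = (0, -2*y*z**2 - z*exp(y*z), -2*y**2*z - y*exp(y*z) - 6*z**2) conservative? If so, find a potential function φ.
Yes, F is conservative. φ = -y**2*z**2 - 2*z**3 - exp(y*z)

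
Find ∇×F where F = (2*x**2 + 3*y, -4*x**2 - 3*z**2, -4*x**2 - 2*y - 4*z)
(6*z - 2, 8*x, -8*x - 3)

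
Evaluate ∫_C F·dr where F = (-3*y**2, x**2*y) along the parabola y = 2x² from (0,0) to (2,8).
128/15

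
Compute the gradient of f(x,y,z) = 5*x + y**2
(5, 2*y, 0)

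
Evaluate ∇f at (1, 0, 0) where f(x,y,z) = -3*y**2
(0, 0, 0)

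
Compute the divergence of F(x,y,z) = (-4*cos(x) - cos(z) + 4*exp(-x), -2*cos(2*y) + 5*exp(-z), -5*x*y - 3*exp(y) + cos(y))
4*sin(x) + 4*sin(2*y) - 4*exp(-x)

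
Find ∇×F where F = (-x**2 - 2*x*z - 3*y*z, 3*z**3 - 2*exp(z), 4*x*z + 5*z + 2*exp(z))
(-9*z**2 + 2*exp(z), -2*x - 3*y - 4*z, 3*z)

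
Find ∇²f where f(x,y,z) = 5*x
0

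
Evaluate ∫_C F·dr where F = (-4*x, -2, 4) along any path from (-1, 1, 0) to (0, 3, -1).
-6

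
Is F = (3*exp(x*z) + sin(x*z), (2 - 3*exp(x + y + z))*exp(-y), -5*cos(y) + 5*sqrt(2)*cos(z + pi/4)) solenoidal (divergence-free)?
No, ∇·F = 3*z*exp(x*z) + z*cos(x*z) - 5*sqrt(2)*sin(z + pi/4) - 2*exp(-y)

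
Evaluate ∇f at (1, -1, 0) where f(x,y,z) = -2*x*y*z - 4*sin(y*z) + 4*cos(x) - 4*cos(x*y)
(0, -4*sin(1), 6)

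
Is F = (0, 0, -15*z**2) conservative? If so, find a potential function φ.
Yes, F is conservative. φ = -5*z**3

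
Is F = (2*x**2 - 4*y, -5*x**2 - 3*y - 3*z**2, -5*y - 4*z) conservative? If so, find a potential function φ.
No, ∇×F = (6*z - 5, 0, 4 - 10*x) ≠ 0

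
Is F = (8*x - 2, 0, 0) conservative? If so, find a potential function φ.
Yes, F is conservative. φ = 2*x*(2*x - 1)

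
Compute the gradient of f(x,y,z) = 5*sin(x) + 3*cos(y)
(5*cos(x), -3*sin(y), 0)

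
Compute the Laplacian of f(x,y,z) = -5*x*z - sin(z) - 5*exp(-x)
sin(z) - 5*exp(-x)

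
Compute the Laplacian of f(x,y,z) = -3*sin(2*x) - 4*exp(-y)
12*sin(2*x) - 4*exp(-y)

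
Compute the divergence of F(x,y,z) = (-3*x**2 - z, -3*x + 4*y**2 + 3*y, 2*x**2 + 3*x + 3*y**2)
-6*x + 8*y + 3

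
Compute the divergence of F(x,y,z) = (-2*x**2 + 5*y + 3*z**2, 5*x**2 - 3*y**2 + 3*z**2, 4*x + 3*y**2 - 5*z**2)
-4*x - 6*y - 10*z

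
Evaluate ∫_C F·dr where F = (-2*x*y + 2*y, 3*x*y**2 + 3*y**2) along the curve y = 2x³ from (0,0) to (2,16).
57296/5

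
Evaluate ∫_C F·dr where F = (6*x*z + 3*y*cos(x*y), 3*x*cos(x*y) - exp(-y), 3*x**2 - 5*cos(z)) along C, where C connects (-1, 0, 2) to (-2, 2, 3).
-5*sin(3) + exp(-2) - 3*sin(4) + 5*sin(2) + 29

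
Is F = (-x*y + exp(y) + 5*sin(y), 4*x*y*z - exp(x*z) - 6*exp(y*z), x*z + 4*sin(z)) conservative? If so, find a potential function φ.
No, ∇×F = (-4*x*y + x*exp(x*z) + 6*y*exp(y*z), -z, x + 4*y*z - z*exp(x*z) - exp(y) - 5*cos(y)) ≠ 0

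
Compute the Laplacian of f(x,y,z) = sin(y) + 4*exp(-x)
-sin(y) + 4*exp(-x)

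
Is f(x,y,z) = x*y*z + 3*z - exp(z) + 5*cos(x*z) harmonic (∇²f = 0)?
No, ∇²f = -5*x**2*cos(x*z) - 5*z**2*cos(x*z) - exp(z)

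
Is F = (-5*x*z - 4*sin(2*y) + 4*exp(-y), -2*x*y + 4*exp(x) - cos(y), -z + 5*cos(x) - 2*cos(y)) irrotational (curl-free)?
No, ∇×F = (2*sin(y), -5*x + 5*sin(x), -2*y + 4*exp(x) + 8*cos(2*y) + 4*exp(-y))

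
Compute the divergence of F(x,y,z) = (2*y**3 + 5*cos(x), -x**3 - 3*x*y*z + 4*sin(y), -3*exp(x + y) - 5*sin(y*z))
-3*x*z - 5*y*cos(y*z) - 5*sin(x) + 4*cos(y)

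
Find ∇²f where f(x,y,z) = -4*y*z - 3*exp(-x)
-3*exp(-x)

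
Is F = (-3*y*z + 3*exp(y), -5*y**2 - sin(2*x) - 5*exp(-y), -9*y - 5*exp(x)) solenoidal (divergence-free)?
No, ∇·F = -10*y + 5*exp(-y)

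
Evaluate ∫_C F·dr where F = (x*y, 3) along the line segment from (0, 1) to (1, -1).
-37/6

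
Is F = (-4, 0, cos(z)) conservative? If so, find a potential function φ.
Yes, F is conservative. φ = -4*x + sin(z)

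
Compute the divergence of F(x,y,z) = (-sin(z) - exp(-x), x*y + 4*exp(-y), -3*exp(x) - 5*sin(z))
x - 5*cos(z) - 4*exp(-y) + exp(-x)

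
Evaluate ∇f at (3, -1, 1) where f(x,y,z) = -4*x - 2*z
(-4, 0, -2)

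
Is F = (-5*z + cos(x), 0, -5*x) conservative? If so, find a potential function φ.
Yes, F is conservative. φ = -5*x*z + sin(x)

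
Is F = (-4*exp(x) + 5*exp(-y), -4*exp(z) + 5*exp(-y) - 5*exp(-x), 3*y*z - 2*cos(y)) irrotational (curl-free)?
No, ∇×F = (3*z + 4*exp(z) + 2*sin(y), 0, 5*exp(-y) + 5*exp(-x))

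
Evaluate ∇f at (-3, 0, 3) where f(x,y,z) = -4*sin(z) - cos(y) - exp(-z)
(0, 0, exp(-3) - 4*cos(3))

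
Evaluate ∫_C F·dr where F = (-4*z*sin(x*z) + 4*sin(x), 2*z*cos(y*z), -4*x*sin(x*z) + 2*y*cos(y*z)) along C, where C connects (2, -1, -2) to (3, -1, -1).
-2*sin(2) + 4*cos(2) + 2*sin(1) - 4*cos(4)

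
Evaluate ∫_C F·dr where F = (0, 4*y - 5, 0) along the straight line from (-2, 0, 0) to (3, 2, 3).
-2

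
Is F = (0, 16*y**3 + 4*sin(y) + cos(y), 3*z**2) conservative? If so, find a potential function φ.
Yes, F is conservative. φ = 4*y**4 + z**3 + sin(y) - 4*cos(y)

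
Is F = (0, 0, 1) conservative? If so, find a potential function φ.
Yes, F is conservative. φ = z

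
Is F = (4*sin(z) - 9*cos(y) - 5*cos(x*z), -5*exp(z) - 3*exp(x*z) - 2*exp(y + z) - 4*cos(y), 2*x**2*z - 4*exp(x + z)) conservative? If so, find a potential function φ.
No, ∇×F = (3*x*exp(x*z) + 5*exp(z) + 2*exp(y + z), -4*x*z + 5*x*sin(x*z) + 4*exp(x + z) + 4*cos(z), -3*z*exp(x*z) - 9*sin(y)) ≠ 0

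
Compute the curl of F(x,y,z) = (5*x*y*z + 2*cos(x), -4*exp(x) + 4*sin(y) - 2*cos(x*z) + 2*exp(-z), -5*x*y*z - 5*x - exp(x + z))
(-5*x*z - 2*x*sin(x*z) + 2*exp(-z), 5*x*y + 5*y*z + exp(x + z) + 5, -5*x*z + 2*z*sin(x*z) - 4*exp(x))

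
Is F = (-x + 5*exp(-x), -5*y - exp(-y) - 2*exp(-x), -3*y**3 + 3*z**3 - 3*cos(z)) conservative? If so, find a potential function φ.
No, ∇×F = (-9*y**2, 0, 2*exp(-x)) ≠ 0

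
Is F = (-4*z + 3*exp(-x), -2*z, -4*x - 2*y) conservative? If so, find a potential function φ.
Yes, F is conservative. φ = -4*x*z - 2*y*z - 3*exp(-x)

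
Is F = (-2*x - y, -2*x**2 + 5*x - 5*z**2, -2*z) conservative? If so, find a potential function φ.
No, ∇×F = (10*z, 0, 6 - 4*x) ≠ 0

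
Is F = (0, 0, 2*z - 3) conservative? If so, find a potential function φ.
Yes, F is conservative. φ = z*(z - 3)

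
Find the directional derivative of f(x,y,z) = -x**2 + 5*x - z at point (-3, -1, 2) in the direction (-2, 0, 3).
-25*sqrt(13)/13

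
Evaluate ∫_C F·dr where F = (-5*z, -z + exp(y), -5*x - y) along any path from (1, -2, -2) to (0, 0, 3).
-5 - exp(-2)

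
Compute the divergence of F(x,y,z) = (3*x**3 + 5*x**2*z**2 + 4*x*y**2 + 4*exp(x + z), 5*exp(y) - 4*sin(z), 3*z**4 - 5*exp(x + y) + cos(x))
9*x**2 + 10*x*z**2 + 4*y**2 + 12*z**3 + 5*exp(y) + 4*exp(x + z)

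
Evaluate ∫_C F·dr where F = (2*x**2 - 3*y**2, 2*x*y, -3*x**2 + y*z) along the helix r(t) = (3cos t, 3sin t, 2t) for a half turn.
108 - 15*pi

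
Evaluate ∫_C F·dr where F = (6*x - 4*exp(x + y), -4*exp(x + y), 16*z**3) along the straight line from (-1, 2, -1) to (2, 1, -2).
-4*exp(3) + 4*E + 69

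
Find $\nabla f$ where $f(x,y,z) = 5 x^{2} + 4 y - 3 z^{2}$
(10*x, 4, -6*z)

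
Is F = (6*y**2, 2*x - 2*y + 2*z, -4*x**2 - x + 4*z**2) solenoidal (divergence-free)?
No, ∇·F = 8*z - 2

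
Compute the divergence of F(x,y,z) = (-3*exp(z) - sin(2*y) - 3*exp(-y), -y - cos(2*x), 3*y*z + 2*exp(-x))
3*y - 1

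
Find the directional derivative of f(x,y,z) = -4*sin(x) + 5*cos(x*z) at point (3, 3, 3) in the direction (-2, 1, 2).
8*cos(3)/3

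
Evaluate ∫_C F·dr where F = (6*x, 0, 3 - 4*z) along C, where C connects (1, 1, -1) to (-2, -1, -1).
9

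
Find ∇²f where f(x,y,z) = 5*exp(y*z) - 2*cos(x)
5*y**2*exp(y*z) + 5*z**2*exp(y*z) + 2*cos(x)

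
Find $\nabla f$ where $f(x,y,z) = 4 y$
(0, 4, 0)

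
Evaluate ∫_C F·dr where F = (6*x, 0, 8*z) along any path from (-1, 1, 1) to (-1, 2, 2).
12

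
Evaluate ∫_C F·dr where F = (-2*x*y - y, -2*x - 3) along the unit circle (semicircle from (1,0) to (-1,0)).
-pi/2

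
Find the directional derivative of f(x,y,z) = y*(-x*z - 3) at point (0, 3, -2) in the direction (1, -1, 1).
3*sqrt(3)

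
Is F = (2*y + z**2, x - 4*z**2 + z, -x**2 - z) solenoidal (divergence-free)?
No, ∇·F = -1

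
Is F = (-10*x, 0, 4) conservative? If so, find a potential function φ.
Yes, F is conservative. φ = -5*x**2 + 4*z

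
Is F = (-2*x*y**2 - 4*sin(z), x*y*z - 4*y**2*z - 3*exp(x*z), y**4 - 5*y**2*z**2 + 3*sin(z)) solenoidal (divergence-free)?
No, ∇·F = x*z - 10*y**2*z - 2*y**2 - 8*y*z + 3*cos(z)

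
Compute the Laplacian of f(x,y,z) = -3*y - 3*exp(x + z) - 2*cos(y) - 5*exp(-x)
-6*exp(x + z) + 2*cos(y) - 5*exp(-x)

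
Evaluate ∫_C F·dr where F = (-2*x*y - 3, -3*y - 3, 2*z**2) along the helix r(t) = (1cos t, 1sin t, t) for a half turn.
6 + 2*pi**3/3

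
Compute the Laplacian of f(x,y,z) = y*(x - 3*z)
0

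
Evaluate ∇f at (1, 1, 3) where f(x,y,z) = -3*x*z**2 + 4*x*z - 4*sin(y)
(-15, -4*cos(1), -14)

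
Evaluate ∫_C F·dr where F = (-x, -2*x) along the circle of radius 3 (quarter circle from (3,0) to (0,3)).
9/2 - 9*pi/2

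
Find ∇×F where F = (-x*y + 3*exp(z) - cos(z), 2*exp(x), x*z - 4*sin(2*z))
(0, -z + 3*exp(z) + sin(z), x + 2*exp(x))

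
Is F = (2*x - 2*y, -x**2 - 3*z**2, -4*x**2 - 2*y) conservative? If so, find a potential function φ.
No, ∇×F = (6*z - 2, 8*x, 2 - 2*x) ≠ 0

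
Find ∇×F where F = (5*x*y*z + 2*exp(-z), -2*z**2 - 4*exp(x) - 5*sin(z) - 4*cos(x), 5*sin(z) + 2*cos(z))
(4*z + 5*cos(z), 5*x*y - 2*exp(-z), -5*x*z - 4*exp(x) + 4*sin(x))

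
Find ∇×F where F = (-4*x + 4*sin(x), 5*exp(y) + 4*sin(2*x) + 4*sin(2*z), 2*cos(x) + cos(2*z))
(-8*cos(2*z), 2*sin(x), 8*cos(2*x))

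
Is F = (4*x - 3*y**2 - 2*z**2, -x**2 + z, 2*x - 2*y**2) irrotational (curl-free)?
No, ∇×F = (-4*y - 1, -4*z - 2, -2*x + 6*y)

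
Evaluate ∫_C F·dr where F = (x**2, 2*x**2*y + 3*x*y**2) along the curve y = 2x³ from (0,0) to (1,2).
158/15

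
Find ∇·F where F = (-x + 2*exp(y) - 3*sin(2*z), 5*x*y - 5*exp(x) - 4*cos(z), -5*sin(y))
5*x - 1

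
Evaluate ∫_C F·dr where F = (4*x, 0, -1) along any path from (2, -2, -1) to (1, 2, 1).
-8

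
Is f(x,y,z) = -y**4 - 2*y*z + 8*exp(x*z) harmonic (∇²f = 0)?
No, ∇²f = 8*x**2*exp(x*z) - 12*y**2 + 8*z**2*exp(x*z)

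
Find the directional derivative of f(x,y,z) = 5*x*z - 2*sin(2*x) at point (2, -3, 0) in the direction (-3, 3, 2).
2*sqrt(22)*(3*cos(4) + 5)/11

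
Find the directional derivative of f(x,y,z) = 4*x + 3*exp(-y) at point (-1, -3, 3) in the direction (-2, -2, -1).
-8/3 + 2*exp(3)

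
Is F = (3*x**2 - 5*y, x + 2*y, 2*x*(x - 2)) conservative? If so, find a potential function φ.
No, ∇×F = (0, 4 - 4*x, 6) ≠ 0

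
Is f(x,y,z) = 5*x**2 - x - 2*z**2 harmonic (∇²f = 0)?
No, ∇²f = 6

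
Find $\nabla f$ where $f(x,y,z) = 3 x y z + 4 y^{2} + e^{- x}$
(3*y*z - exp(-x), 3*x*z + 8*y, 3*x*y)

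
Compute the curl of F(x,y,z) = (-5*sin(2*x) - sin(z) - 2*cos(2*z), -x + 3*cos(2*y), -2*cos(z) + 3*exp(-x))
(0, 8*sin(z)*cos(z) - cos(z) + 3*exp(-x), -1)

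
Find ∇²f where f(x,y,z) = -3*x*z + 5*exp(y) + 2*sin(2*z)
5*exp(y) - 8*sin(2*z)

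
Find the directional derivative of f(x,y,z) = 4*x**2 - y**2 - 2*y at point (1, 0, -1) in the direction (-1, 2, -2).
-4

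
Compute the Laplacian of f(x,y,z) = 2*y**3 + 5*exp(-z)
12*y + 5*exp(-z)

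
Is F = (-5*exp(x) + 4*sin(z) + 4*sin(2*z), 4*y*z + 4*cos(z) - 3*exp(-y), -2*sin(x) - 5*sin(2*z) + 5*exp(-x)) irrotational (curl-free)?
No, ∇×F = (-4*y + 4*sin(z), 2*cos(x) + 4*cos(z) + 8*cos(2*z) + 5*exp(-x), 0)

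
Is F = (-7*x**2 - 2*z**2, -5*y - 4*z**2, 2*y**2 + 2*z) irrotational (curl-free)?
No, ∇×F = (4*y + 8*z, -4*z, 0)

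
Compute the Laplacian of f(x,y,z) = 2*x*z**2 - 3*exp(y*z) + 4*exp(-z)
4*x - 3*y**2*exp(y*z) - 3*z**2*exp(y*z) + 4*exp(-z)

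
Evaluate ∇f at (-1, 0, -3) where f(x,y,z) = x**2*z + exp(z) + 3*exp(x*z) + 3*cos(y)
(6 - 9*exp(3), 0, -3*exp(3) + exp(-3) + 1)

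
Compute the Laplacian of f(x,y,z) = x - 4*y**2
-8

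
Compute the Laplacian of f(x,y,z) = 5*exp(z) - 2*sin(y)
5*exp(z) + 2*sin(y)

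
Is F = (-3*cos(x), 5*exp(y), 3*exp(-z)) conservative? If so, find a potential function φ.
Yes, F is conservative. φ = 5*exp(y) - 3*sin(x) - 3*exp(-z)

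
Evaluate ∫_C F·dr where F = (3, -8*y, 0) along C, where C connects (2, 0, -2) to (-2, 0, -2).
-12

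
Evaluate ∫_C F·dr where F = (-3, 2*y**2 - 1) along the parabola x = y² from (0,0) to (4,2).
-26/3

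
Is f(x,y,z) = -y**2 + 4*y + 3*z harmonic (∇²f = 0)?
No, ∇²f = -2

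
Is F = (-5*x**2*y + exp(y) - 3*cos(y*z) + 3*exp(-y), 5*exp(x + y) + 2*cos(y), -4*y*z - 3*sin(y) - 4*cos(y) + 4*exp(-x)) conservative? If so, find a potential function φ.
No, ∇×F = (-4*z + 4*sin(y) - 3*cos(y), 3*y*sin(y*z) + 4*exp(-x), 5*x**2 - 3*z*sin(y*z) - exp(y) + 5*exp(x + y) + 3*exp(-y)) ≠ 0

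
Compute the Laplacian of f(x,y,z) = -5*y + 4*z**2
8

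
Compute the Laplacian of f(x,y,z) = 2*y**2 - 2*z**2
0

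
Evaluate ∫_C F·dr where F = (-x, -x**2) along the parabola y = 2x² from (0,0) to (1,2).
-3/2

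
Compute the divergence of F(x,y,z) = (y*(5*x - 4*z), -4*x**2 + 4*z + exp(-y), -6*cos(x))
5*y - exp(-y)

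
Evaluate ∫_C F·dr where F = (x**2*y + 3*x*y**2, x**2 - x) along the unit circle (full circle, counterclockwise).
-5*pi/4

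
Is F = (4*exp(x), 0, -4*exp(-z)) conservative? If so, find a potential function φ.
Yes, F is conservative. φ = 4*exp(x) + 4*exp(-z)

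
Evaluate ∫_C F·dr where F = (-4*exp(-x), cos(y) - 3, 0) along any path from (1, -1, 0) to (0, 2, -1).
-5 - 4*exp(-1) + sin(1) + sin(2)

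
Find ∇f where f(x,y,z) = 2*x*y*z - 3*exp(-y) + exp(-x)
(2*y*z - exp(-x), 2*x*z + 3*exp(-y), 2*x*y)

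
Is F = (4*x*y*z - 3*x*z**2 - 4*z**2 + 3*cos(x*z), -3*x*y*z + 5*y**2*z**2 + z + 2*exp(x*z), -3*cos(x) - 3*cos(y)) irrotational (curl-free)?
No, ∇×F = (3*x*y - 2*x*exp(x*z) - 10*y**2*z + 3*sin(y) - 1, 4*x*y - 6*x*z - 3*x*sin(x*z) - 8*z - 3*sin(x), z*(-4*x - 3*y + 2*exp(x*z)))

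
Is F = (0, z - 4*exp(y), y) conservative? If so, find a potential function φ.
Yes, F is conservative. φ = y*z - 4*exp(y)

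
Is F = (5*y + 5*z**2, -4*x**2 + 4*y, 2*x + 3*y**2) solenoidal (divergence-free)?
No, ∇·F = 4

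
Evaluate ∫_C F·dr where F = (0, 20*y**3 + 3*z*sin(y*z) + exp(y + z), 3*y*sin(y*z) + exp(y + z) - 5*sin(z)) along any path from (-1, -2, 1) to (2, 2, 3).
5*cos(3) - 3*cos(6) - 5*cos(1) + 3*cos(2) - exp(-1) + exp(5)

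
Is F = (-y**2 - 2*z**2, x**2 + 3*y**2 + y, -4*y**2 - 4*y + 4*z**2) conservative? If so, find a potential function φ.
No, ∇×F = (-8*y - 4, -4*z, 2*x + 2*y) ≠ 0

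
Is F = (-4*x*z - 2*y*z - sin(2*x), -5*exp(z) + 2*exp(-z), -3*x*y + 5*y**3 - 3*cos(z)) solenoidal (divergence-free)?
No, ∇·F = -4*z + 3*sin(z) - 2*cos(2*x)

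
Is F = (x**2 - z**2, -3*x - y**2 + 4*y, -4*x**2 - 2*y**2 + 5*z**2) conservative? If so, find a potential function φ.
No, ∇×F = (-4*y, 8*x - 2*z, -3) ≠ 0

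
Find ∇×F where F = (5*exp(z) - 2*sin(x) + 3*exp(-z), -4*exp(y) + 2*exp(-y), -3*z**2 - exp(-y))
(exp(-y), 5*exp(z) - 3*exp(-z), 0)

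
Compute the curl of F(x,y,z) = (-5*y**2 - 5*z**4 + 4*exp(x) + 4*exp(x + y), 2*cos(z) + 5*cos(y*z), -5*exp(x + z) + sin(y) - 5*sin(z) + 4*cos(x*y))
(-4*x*sin(x*y) + 5*y*sin(y*z) + 2*sin(z) + cos(y), 4*y*sin(x*y) - 20*z**3 + 5*exp(x + z), 10*y - 4*exp(x + y))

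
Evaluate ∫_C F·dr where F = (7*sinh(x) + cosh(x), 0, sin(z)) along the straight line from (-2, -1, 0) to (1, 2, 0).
-7*cosh(2) + sinh(1) + sinh(2) + 7*cosh(1)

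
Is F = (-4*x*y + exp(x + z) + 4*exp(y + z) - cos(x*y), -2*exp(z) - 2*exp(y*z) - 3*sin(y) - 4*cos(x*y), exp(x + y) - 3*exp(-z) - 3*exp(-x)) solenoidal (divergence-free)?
No, ∇·F = 4*x*sin(x*y) + y*sin(x*y) - 4*y - 2*z*exp(y*z) + exp(x + z) - 3*cos(y) + 3*exp(-z)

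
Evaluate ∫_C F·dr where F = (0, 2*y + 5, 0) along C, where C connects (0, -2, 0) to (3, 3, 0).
30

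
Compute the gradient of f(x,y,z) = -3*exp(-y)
(0, 3*exp(-y), 0)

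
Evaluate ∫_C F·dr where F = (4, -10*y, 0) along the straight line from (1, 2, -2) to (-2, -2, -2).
-12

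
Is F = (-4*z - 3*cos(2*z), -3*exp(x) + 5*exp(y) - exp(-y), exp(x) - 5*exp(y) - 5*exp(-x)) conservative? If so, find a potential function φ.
No, ∇×F = (-5*exp(y), -exp(x) + 6*sin(2*z) - 4 - 5*exp(-x), -3*exp(x)) ≠ 0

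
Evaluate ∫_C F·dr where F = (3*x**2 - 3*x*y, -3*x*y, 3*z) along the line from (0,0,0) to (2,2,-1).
-13/2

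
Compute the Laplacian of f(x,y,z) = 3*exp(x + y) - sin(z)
6*exp(x + y) + sin(z)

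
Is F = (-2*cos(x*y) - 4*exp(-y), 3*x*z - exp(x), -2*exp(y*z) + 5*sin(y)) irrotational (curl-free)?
No, ∇×F = (-3*x - 2*z*exp(y*z) + 5*cos(y), 0, -2*x*sin(x*y) + 3*z - exp(x) - 4*exp(-y))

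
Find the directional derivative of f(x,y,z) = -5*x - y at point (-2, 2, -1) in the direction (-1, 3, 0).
sqrt(10)/5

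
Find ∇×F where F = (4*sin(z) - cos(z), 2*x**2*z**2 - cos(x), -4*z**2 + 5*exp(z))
(-4*x**2*z, sin(z) + 4*cos(z), 4*x*z**2 + sin(x))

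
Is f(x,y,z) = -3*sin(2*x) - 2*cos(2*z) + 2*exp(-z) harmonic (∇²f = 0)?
No, ∇²f = 12*sin(2*x) + 8*cos(2*z) + 2*exp(-z)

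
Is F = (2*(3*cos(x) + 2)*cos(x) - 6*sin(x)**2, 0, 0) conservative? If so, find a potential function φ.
Yes, F is conservative. φ = 2*(3*cos(x) + 2)*sin(x)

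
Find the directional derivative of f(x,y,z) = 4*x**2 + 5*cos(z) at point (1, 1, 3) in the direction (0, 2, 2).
-5*sqrt(2)*sin(3)/2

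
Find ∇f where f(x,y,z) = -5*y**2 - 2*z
(0, -10*y, -2)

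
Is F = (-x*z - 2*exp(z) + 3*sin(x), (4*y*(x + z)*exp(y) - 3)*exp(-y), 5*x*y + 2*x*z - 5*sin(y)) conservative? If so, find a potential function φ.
No, ∇×F = (5*x - 4*y - 5*cos(y), -x - 5*y - 2*z - 2*exp(z), 4*y) ≠ 0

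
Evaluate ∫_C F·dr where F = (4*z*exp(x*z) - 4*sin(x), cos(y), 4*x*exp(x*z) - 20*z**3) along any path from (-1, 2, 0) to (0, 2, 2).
-76 - 4*cos(1)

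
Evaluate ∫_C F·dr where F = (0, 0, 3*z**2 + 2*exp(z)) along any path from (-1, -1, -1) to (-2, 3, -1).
0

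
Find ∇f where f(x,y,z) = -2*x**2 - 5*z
(-4*x, 0, -5)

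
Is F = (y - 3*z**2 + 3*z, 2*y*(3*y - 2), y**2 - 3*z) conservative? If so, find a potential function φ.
No, ∇×F = (2*y, 3 - 6*z, -1) ≠ 0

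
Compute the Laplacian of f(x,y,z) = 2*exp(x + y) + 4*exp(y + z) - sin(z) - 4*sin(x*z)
4*x**2*sin(x*z) + 4*z**2*sin(x*z) + 4*exp(x + y) + 8*exp(y + z) + sin(z)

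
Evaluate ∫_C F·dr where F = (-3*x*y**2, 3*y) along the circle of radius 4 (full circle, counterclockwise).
0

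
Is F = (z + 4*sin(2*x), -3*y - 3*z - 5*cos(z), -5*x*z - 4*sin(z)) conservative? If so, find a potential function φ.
No, ∇×F = (3 - 5*sin(z), 5*z + 1, 0) ≠ 0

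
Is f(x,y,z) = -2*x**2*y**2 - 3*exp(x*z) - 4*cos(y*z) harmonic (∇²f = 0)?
No, ∇²f = -3*x**2*exp(x*z) - 4*x**2 + 4*y**2*cos(y*z) - 4*y**2 - 3*z**2*exp(x*z) + 4*z**2*cos(y*z)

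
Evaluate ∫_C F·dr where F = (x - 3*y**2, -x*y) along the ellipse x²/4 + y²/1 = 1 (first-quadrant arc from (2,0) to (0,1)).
4/3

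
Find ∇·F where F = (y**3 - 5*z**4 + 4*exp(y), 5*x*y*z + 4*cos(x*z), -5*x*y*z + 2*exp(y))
5*x*(-y + z)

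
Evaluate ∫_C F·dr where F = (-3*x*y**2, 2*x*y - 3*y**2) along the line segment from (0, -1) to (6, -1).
-54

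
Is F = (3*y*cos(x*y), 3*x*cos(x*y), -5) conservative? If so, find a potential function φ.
Yes, F is conservative. φ = -5*z + 3*sin(x*y)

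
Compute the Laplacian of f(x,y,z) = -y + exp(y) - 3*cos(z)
exp(y) + 3*cos(z)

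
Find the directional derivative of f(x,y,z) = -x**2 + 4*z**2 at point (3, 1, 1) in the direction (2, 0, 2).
sqrt(2)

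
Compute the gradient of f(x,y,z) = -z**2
(0, 0, -2*z)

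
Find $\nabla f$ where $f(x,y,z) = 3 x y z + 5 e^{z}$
(3*y*z, 3*x*z, 3*x*y + 5*exp(z))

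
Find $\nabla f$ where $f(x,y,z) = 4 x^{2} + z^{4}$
(8*x, 0, 4*z**3)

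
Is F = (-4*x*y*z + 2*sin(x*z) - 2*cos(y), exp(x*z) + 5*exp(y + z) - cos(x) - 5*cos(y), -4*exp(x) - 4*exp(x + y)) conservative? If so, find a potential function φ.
No, ∇×F = (-x*exp(x*z) - 4*exp(x + y) - 5*exp(y + z), -4*x*y + 2*x*cos(x*z) + 4*exp(x) + 4*exp(x + y), 4*x*z + z*exp(x*z) + sin(x) - 2*sin(y)) ≠ 0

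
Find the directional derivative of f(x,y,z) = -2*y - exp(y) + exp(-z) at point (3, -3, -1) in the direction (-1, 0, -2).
2*sqrt(5)*E/5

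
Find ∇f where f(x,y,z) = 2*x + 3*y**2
(2, 6*y, 0)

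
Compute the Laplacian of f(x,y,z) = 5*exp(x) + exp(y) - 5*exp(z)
5*exp(x) + exp(y) - 5*exp(z)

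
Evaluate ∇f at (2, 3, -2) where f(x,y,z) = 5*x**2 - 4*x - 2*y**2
(16, -12, 0)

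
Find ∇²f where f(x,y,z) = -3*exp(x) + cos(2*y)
-3*exp(x) - 4*cos(2*y)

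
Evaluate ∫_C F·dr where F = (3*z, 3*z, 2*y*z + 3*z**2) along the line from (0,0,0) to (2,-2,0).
0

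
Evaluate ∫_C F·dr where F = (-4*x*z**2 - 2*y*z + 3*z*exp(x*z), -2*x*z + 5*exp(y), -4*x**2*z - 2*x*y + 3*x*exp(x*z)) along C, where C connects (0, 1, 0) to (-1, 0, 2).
-5*E - 6 + 3*exp(-2)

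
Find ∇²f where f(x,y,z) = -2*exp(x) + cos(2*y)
-2*exp(x) - 4*cos(2*y)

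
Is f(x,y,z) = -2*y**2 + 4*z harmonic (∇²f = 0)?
No, ∇²f = -4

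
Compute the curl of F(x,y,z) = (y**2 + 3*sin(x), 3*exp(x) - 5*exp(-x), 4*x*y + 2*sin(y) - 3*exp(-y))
(4*x + 2*cos(y) + 3*exp(-y), -4*y, -2*y + 3*exp(x) + 5*exp(-x))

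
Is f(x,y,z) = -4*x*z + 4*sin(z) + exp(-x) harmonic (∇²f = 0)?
No, ∇²f = -4*sin(z) + exp(-x)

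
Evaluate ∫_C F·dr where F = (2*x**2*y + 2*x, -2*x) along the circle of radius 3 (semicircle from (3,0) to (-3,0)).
-117*pi/4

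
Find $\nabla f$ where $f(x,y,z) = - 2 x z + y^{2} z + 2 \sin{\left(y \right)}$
(-2*z, 2*y*z + 2*cos(y), -2*x + y**2)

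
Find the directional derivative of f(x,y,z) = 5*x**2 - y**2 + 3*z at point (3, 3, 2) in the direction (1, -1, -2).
5*sqrt(6)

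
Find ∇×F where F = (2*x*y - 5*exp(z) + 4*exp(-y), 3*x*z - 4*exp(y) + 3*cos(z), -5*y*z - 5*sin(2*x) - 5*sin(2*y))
(-3*x - 5*z + 3*sin(z) - 10*cos(2*y), -5*exp(z) + 10*cos(2*x), -2*x + 3*z + 4*exp(-y))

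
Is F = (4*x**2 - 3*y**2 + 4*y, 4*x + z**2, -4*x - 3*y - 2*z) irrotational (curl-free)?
No, ∇×F = (-2*z - 3, 4, 6*y)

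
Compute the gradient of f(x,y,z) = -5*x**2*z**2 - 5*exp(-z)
(-10*x*z**2, 0, -10*x**2*z + 5*exp(-z))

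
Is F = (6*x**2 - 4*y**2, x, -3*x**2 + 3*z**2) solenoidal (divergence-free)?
No, ∇·F = 12*x + 6*z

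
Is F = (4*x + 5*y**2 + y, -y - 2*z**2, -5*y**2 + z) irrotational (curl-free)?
No, ∇×F = (-10*y + 4*z, 0, -10*y - 1)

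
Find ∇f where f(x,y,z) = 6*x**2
(12*x, 0, 0)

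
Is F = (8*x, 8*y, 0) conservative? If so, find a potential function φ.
Yes, F is conservative. φ = 4*x**2 + 4*y**2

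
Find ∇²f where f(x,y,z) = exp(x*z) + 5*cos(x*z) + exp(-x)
((x**2*(exp(x*z) - 5*cos(x*z)) + z**2*exp(x*z) - 5*z**2*cos(x*z))*exp(x) + 1)*exp(-x)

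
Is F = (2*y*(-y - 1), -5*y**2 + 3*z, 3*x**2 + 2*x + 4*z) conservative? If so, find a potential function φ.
No, ∇×F = (-3, -6*x - 2, 4*y + 2) ≠ 0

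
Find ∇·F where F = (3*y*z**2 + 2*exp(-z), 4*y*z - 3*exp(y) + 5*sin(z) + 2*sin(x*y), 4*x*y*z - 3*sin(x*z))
4*x*y + 2*x*cos(x*y) - 3*x*cos(x*z) + 4*z - 3*exp(y)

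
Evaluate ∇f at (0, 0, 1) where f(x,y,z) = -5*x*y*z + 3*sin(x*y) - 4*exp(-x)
(4, 0, 0)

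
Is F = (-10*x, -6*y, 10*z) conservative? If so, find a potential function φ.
Yes, F is conservative. φ = -5*x**2 - 3*y**2 + 5*z**2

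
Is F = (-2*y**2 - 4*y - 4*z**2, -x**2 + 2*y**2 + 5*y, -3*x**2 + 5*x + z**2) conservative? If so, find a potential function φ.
No, ∇×F = (0, 6*x - 8*z - 5, -2*x + 4*y + 4) ≠ 0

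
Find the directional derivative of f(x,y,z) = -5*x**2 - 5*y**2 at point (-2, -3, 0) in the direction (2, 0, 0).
20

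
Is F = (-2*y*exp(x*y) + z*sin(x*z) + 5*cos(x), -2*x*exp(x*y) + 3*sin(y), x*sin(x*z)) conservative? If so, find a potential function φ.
Yes, F is conservative. φ = -2*exp(x*y) + 5*sin(x) - 3*cos(y) - cos(x*z)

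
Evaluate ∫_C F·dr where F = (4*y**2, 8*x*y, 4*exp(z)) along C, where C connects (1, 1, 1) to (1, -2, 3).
-4*E + 12 + 4*exp(3)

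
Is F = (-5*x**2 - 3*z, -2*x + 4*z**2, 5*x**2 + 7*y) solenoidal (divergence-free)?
No, ∇·F = -10*x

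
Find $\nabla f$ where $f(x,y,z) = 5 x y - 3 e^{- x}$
(5*y + 3*exp(-x), 5*x, 0)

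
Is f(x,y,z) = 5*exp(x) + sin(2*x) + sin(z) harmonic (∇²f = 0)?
No, ∇²f = 5*exp(x) - 4*sin(2*x) - sin(z)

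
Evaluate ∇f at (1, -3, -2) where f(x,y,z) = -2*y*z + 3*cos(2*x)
(-6*sin(2), 4, 6)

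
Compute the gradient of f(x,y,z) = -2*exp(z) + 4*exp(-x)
(-4*exp(-x), 0, -2*exp(z))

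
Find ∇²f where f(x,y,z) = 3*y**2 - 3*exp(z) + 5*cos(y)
-3*exp(z) - 5*cos(y) + 6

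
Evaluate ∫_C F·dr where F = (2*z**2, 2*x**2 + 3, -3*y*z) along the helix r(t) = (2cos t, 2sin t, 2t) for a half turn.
-16*pi**2 - 24*pi + 64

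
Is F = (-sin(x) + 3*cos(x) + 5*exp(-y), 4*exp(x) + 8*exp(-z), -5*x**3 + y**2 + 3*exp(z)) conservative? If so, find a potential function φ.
No, ∇×F = (2*y + 8*exp(-z), 15*x**2, 4*exp(x) + 5*exp(-y)) ≠ 0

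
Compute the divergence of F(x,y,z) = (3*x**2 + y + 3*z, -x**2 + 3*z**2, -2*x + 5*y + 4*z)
6*x + 4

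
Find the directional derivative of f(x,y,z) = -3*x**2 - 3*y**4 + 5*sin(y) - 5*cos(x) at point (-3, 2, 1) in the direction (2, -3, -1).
sqrt(14)*(-10*sin(3) - 15*cos(2) + 324)/14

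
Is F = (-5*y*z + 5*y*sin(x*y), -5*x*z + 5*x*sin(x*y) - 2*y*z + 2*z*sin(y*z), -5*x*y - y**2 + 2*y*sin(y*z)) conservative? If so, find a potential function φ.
Yes, F is conservative. φ = -5*x*y*z - y**2*z - 5*cos(x*y) - 2*cos(y*z)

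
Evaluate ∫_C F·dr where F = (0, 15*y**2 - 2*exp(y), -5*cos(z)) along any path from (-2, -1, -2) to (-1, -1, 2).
-10*sin(2)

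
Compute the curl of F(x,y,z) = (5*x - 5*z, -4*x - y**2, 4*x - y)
(-1, -9, -4)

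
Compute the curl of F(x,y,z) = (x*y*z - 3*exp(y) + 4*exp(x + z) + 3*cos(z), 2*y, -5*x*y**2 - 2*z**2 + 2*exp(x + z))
(-10*x*y, x*y + 5*y**2 + 2*exp(x + z) - 3*sin(z), -x*z + 3*exp(y))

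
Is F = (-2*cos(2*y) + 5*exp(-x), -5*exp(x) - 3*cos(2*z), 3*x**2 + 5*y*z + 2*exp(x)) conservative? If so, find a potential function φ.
No, ∇×F = (5*z - 6*sin(2*z), -6*x - 2*exp(x), -5*exp(x) - 4*sin(2*y)) ≠ 0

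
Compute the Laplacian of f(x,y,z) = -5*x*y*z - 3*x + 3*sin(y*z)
-3*(y**2 + z**2)*sin(y*z)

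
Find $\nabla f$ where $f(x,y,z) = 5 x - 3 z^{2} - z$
(5, 0, -6*z - 1)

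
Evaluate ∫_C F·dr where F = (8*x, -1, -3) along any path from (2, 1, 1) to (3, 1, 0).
23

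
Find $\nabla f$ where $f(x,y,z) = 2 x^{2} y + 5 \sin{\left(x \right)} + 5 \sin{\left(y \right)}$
(4*x*y + 5*cos(x), 2*x**2 + 5*cos(y), 0)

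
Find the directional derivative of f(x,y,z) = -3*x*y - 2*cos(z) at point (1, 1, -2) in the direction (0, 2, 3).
-6*sqrt(13)*(sin(2) + 1)/13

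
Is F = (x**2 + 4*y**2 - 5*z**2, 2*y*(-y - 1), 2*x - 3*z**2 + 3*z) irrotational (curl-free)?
No, ∇×F = (0, -10*z - 2, -8*y)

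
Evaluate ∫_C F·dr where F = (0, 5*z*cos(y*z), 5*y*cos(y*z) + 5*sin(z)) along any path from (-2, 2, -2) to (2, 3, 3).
5*sin(4) + 5*cos(2) + 5*sin(9) - 5*cos(3)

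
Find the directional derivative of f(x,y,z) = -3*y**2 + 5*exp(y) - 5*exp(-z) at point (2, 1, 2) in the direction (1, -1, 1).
sqrt(3)*((6 - 5*E)*exp(2) + 5)*exp(-2)/3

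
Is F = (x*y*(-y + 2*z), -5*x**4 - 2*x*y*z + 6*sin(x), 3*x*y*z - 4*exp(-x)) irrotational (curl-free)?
No, ∇×F = (x*(2*y + 3*z), 2*x*y - 3*y*z - 4*exp(-x), -20*x**3 + 2*x*y - 2*x*z - 2*y*z + 6*cos(x))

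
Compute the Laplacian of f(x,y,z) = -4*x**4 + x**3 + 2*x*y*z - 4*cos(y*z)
-48*x**2 + 6*x + 4*y**2*cos(y*z) + 4*z**2*cos(y*z)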